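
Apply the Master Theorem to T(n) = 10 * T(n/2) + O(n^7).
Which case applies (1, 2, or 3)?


The Master Theorem: T(n) = a*T(n/b) + O(n^c)
  a = 10, b = 2, c = 7
log_b(a) = log_2(10) ~ 3.322
Compare b^c with a: 2^7 = 128 > 10, so c > log_b(a).
Since c > log_b(a), Case 3 applies.
T(n) = O(n^7)
Master Theorem case = 3


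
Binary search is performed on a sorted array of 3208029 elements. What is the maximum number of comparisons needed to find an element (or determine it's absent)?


Binary search halves the search space each comparison:
  Step 1: search space = 3208029 -> 1604014
  Step 2: search space = 1604014 -> 802007
  Step 3: search space = 802007 -> 401003
  Step 4: search space = 401003 -> 200501
  Step 5: search space = 200501 -> 100250
  Step 6: search space = 100250 -> 50125
  Step 7: search space = 50125 -> 25062
  Step 8: search space = 25062 -> 12531
  Step 9: search space = 12531 -> 6265
  Step 10: search space = 6265 -> 3132
  Step 11: search space = 3132 -> 1566
  Step 12: search space = 1566 -> 783
  Step 13: search space = 783 -> 391
  Step 14: search space = 391 -> 195
  Step 15: search space = 195 -> 97
  Step 16: search space = 97 -> 48
  Step 17: search space = 48 -> 24
  Step 18: search space = 24 -> 12
  Step 19: search space = 12 -> 6
  Step 20: search space = 6 -> 3
  Step 21: search space = 3 -> 1
  Step 22: search space = 1 (final check)
Maximum comparisons = floor(log2(3208029)) + 1 = 21 + 1 = 22


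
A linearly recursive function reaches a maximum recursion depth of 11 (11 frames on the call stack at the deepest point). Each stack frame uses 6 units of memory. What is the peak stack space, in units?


Maximum recursion depth = 11 frames
Memory per frame = 6 units
Total stack space = depth * frame_size
= 11 * 6 = 66


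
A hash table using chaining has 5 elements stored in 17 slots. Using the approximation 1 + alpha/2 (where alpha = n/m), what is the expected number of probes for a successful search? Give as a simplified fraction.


Load factor alpha = n/m = 5/17
Expected probes = 1 + alpha/2 = 1 + 5/(2*17)
= 1 + 5/34
= 34/34 + 5/34
= 39/34


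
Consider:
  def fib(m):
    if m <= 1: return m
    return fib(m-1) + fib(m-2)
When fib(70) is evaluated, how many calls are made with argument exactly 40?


Let N(m) = number of times fib(m) is called while evaluating fib(70).
N(70) = 1 (the initial call).
N(69) = 1 (only fib(70) calls it).
For 1 <= m <= 68: fib(m) is called by fib(m+1) and fib(m+2), so
  N(m) = N(m+1) + N(m+2).
fib(0) is called only by fib(2), so N(0) = N(2).
Walk down from m=70:
  N(70)=1, N(69)=1, N(68)=2, N(67)=3, N(66)=5, N(65)=8, N(64)=13, N(63)=21, N(62)=34, N(61)=55, N(60)=89, N(59)=144, N(58)=233, N(57)=377, N(56)=610, N(55)=987, N(54)=1597, N(53)=2584, N(52)=4181, N(51)=6765, N(50)=10946, N(49)=17711, N(48)=28657, N(47)=46368, N(46)=75025, N(45)=121393, N(44)=196418, N(43)=317811, N(42)=514229, N(41)=832040, N(40)=1346269
N(40) = 1346269


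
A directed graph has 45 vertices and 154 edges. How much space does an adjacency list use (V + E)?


Adjacency list: one list head per vertex + one entry per edge
Vertex heads: 45
Edge entries: 154
Total = 45 + 154 = 199


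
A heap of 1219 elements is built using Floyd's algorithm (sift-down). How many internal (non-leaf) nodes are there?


Leaf nodes occupy roughly half the array.
Sift-down is called for each internal node, starting from the last one.
Internal nodes = floor(n/2) = floor(1219/2) = 609


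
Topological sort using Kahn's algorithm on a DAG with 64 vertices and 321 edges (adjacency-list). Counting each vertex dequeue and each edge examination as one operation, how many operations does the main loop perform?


Kahn's algorithm:
  1. Compute in-degrees: O(V + E)
  2. Process queue: each vertex dequeued once (O(V))
     each edge examined once (O(E))
Total = V + E = 64 + 321 = 385


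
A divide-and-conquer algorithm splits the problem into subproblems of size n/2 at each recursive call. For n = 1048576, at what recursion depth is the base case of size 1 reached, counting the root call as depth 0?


At each depth, the problem size is divided by 2:
  Depth 0: problem size = 1048576
  Depth 1: problem size = 524288
  Depth 2: problem size = 262144
  Depth 3: problem size = 131072
  Depth 4: problem size = 65536
  Depth 5: problem size = 32768
  Depth 6: problem size = 16384
  Depth 7: problem size = 8192
  Depth 8: problem size = 4096
  Depth 9: problem size = 2048
  Depth 10: problem size = 1024
  Depth 11: problem size = 512
  Depth 12: problem size = 256
  Depth 13: problem size = 128
  Depth 14: problem size = 64
  Depth 15: problem size = 32
  Depth 16: problem size = 16
  Depth 17: problem size = 8
  Depth 18: problem size = 4
  Depth 19: problem size = 2
  Depth 20: problem size = 1 (base case)
The base case is reached at depth log_2(1048576) = 20 (the tree has 21 levels counting depth 0, but the depth asked for is 20).
Recursion depth = 20


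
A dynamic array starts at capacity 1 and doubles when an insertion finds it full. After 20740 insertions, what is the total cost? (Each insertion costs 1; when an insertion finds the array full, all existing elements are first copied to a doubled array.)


Insertion cost: 20740 (one per element)
Resizes occur just before inserting elements 2, 3, 5, 9, ...
Elements copied at each resize: 1 + 2 + 4 + 8 + 16 + 32 + 64 + 128 + 256 + 512 + 1024 + 2048 + 4096 + 8192 + 16384
Sum of copies = 32767 (geometric series: 2^k - 1)
Total = 20740 + 32767 = 53507


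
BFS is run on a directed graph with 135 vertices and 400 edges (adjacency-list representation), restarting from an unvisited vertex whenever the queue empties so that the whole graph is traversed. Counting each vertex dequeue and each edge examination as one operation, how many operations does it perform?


A full BFS traversal dequeues each vertex exactly once and examines each directed edge exactly once.
V = 135 (vertex processing cost)
E = 400 (edge examination cost)
Total operations proportional to V + E = 135 + 400 = 535


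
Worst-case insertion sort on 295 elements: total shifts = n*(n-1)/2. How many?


Sum of shifts = 1 + 2 + 3 + ... + 294
= 295 * 294 / 2
= 86730 / 2
= 43365


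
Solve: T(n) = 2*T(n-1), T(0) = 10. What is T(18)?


Unrolling:
T(18) = 2*T(17) = 2^2*T(16) = ... = 2^18*T(0)
= 2^18 * 10
= 262144 * 10 = 2621440


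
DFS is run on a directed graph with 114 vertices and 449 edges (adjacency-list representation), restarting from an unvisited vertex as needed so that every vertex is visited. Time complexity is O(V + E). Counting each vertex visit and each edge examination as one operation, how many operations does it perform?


A full DFS traversal processes each vertex exactly once (push/pop on stack).
Each directed edge is examined once.
V = 114, E = 449
V + E = 563


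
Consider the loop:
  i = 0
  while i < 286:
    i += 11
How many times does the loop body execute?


Starting at i = 0, each iteration adds 11.
Iterations until i >= 286:
  Iteration 1: i = 0 -> i = 11
  Iteration 2: i = 11 -> i = 22
  Iteration 3: i = 22 -> i = 33
  Iteration 4: i = 33 -> i = 44
  Iteration 5: i = 44 -> i = 55
  Iteration 6: i = 55 -> i = 66
  Iteration 7: i = 66 -> i = 77
  Iteration 8: i = 77 -> i = 88
  ... continuing ...
Total iterations = ceil(286/11) = 26


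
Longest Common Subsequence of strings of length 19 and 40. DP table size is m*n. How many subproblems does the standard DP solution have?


DP table indexed by positions in both strings.
First string: 19 positions
Second string: 40 positions
Total = 19 * 40 = 760


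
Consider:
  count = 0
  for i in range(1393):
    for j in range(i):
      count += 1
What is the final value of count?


For each i, the inner loop runs i times:
  i=0: inner runs 0 times
  i=1: inner runs 1 time
  i=2: inner runs 2 times
  i=3: inner runs 3 times
  i=4: inner runs 4 times
  i=5: inner runs 5 times
  i=6: inner runs 6 times
  i=7: inner runs 7 times
  ...
Total = 0 + 1 + 2 + ... + 1392 = 1393*(1393-1)/2 = 969528


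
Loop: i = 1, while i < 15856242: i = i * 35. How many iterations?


i multiplies by 35 each step:
i = 1 -> 35 -> 1225 -> 42875 -> 1500625 -> 52521875 (stop)
Iterations = ceil(log_35(15856242)) = 5


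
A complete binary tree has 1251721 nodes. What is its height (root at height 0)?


In a complete binary tree, level k holds nodes 2^k .. 2^(k+1)-1 (1-indexed).
Height = floor(log2(n)) = floor(log2(1251721)) = 20
Check: 2^20 = 1048576 <= 1251721 < 2097152 = 2^21


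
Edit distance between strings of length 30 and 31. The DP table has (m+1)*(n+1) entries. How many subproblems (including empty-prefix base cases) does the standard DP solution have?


The table includes base cases (empty prefixes).
Rows: (m+1) = 31
Columns: (n+1) = 32
Total = 31 * 32 = 992


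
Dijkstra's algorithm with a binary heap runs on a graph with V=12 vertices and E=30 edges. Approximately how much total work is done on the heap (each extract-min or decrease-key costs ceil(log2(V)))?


Dijkstra with a binary heap: each vertex is extracted once, each edge may relax once.
Each heap operation costs O(log V).
V + E = 12 + 30 = 42
ceil(log2(12)) = 4 (since 2^3 = 8 < 12 <= 16 = 2^4)
Total heap work = (V+E) * ceil(log2(V)) = 42 * 4 = 168


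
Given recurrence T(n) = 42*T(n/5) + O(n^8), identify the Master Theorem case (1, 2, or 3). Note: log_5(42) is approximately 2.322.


Master Theorem parameters: a=42, b=5, c=8
log_b(a) = 2.322
Compare b^c with a: 5^8 = 390625 > 42, so c > log_b(a).
Comparing c=8 vs log_b(a)=2.322:
8 > 2.322 => Case 3
Result: T(n) = O(n^8)
Master Theorem case = 3


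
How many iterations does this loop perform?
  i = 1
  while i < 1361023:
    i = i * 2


The loop variable doubles each iteration:
i = 1 -> 2 -> 4 -> 8 -> 16 -> 32 -> 64 -> 128 -> 256 -> 512 -> 1024 -> 2048 -> 4096 -> 8192 -> 16384 -> 32768 -> 65536 -> 131072 -> 262144 -> 524288 -> 1048576 -> 2097152 (stop, 2097152 >= 1361023)
Number of doublings = ceil(log2(1361023)) = 21


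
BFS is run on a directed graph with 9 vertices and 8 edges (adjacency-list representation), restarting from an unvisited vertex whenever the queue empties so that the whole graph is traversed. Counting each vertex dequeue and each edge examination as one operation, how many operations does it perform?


A full BFS traversal dequeues each vertex exactly once and examines each directed edge exactly once.
V = 9 (vertex processing cost)
E = 8 (edge examination cost)
Total operations proportional to V + E = 9 + 8 = 17


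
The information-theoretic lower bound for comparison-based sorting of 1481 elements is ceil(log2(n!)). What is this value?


A binary decision tree of height h has at most 2^h leaves and needs at least n! of them, so h >= ceil(log2(n!)).
1481! is far too large to multiply out, so use Stirling's series:
  ln(n!) ~ n ln n - n + (1/2) ln(2 pi n) + 1/(12n)  (error below 1/(360 n^3), negligible here)
  ln(1481) = 7.3004728
  n ln n = 1481 * 7.3004728 = 10812.0002
  (1/2) ln(2 pi * 1481) = (1/2) ln(9305.3974) = 4.5692
  1/(12*1481) = 0.0001
  ln(1481!) ~ 10812.0002 - 1481 + 4.5692 + 0.0001 = 9335.5695
Convert to base 2: log2(1481!) = 9335.5695 / ln 2 = 9335.5695 / 0.69314718 = 13468.3798
ceil(13468.3798) = 13469


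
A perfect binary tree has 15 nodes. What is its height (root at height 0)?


For a perfect binary tree of height h: n = 2^(h+1) - 1, so h = log2(n+1) - 1.
  n + 1 = 16 = 2^4
  log2(16) = 4
  height = 4 - 1 = 3


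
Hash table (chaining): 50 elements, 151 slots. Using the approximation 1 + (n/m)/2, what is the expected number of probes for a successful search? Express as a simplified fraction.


Computing expected probes:
alpha = 50/151
= 1 + alpha/2
= 1 + 50/(2*151)
= (2*151 + 50) / (2*151)
= 352/302 = 176/151


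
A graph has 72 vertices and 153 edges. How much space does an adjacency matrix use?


Adjacency matrix: V x V grid of entries
Space = V^2 = 72^2 = 72 * 72 = 5184


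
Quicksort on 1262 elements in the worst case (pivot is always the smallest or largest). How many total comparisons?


In the worst case, each partition step picks the worst pivot:
  Partition 1: 1261 comparisons (n-1 elements to compare)
  Partition 2: 1260 comparisons
  Partition 3: 1259 comparisons
  Partition 4: 1258 comparisons
  Partition 5: 1257 comparisons
  ...
  Last partition: 0 comparisons
Total = (n-1) + (n-2) + ... + 1 + 0 = n*(n-1)/2
= 1262*1261/2 = 795691


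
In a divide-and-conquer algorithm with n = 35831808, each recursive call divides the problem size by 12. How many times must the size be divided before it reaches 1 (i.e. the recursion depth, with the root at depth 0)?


Number of divisions = log_12(35831808)
Sizes: 35831808 -> 2985984 -> 248832 -> 20736 -> 1728 -> 144 -> 12 -> 1 (7 divisions)
Recursion depth = 7


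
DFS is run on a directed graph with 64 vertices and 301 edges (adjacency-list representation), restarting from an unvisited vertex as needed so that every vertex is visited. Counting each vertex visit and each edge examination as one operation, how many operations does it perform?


A full DFS traversal processes each vertex exactly once (push/pop on stack).
Each directed edge is examined once.
V = 64, E = 301
V + E = 365


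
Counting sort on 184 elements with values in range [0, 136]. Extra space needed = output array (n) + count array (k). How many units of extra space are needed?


Output array size: 184 (to store sorted result)
Count array size: 137 (one slot per possible value, range 0 to 136)
Total extra space = 184 + 137 = 321


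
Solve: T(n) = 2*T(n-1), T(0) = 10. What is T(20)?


Unrolling:
T(20) = 2*T(19) = 2^2*T(18) = ... = 2^20*T(0)
= 2^20 * 10
= 1048576 * 10 = 10485760


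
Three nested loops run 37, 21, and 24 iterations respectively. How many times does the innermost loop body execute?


Loop 1 (outermost): 37 iterations
Loop 2 (middle): 21 iterations per outer
Loop 3 (innermost): 24 iterations per middle
Total = 37 * 21 * 24 = 18648


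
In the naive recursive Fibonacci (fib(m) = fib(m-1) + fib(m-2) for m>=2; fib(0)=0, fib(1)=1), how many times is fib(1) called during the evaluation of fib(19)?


Let N(m) = number of times fib(m) is called while evaluating fib(19).
N(19) = 1 (the initial call).
N(18) = 1 (only fib(19) calls it).
For 1 <= m <= 17: fib(m) is called by fib(m+1) and fib(m+2), so
  N(m) = N(m+1) + N(m+2).
fib(0) is called only by fib(2), so N(0) = N(2).
Walk down from m=19:
  N(19)=1, N(18)=1, N(17)=2, N(16)=3, N(15)=5, N(14)=8, N(13)=13, N(12)=21, N(11)=34, N(10)=55, N(9)=89, N(8)=144, N(7)=233, N(6)=377, N(5)=610, N(4)=987, N(3)=1597, N(2)=2584, N(1)=4181
N(1) = 4181


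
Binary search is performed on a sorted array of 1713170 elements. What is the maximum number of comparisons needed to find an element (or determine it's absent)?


Binary search halves the search space each comparison:
  Step 1: search space = 1713170 -> 856585
  Step 2: search space = 856585 -> 428292
  Step 3: search space = 428292 -> 214146
  Step 4: search space = 214146 -> 107073
  Step 5: search space = 107073 -> 53536
  Step 6: search space = 53536 -> 26768
  Step 7: search space = 26768 -> 13384
  Step 8: search space = 13384 -> 6692
  Step 9: search space = 6692 -> 3346
  Step 10: search space = 3346 -> 1673
  Step 11: search space = 1673 -> 836
  Step 12: search space = 836 -> 418
  Step 13: search space = 418 -> 209
  Step 14: search space = 209 -> 104
  Step 15: search space = 104 -> 52
  Step 16: search space = 52 -> 26
  Step 17: search space = 26 -> 13
  Step 18: search space = 13 -> 6
  Step 19: search space = 6 -> 3
  Step 20: search space = 3 -> 1
  Step 21: search space = 1 (final check)
Maximum comparisons = floor(log2(1713170)) + 1 = 20 + 1 = 21


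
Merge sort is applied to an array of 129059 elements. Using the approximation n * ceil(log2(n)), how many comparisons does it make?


Merge sort divides the array into halves recursively.
Number of levels = ceil(log2(129059)) = 17
At each level, approximately n = 129059 comparisons are needed for merging.
Total comparisons ~ n * ceil(log2(n)) = 129059 * 17 = 2194003


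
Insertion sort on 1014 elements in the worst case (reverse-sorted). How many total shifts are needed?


In the worst case (reverse-sorted), each element shifts past all previous:
  Element 1: 1 shifts
  Element 2: 2 shifts
  Element 3: 3 shifts
  Element 4: 4 shifts
  Element 5: 5 shifts
  ...
  Element 1013: 1013 shifts
Total = 1 + 2 + ... + 1013
= 1014*(1014-1)/2 = 513591


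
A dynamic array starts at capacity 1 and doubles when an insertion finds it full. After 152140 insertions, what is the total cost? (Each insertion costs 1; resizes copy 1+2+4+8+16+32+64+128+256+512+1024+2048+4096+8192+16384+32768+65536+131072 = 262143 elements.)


Insertion cost: 152140 (one per element)
Resizes occur just before inserting elements 2, 3, 5, 9, ...
Elements copied at each resize: 1 + 2 + 4 + 8 + 16 + 32 + 64 + 128 + 256 + 512 + 1024 + 2048 + 4096 + 8192 + 16384 + 32768 + 65536 + 131072
Sum of copies = 262143 (geometric series: 2^k - 1)
Total = 152140 + 262143 = 414283


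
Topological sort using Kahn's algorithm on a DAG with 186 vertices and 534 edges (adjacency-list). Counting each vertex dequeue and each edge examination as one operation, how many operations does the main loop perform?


Kahn's algorithm:
  1. Compute in-degrees: O(V + E)
  2. Process queue: each vertex dequeued once (O(V))
     each edge examined once (O(E))
Total = V + E = 186 + 534 = 720


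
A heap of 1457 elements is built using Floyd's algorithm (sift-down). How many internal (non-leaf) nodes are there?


Leaf nodes occupy roughly half the array.
Sift-down is called for each internal node, starting from the last one.
Internal nodes = floor(n/2) = floor(1457/2) = 728


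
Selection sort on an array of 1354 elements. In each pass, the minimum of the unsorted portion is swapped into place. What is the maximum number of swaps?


Selection sort performs one swap per pass:
  Pass 1: find min in positions 0 to 1353, swap with position 0
  Pass 2: find min in positions 1 to 1353, swap with position 1
  Pass 3: find min in positions 2 to 1353, swap with position 2
  Pass 4: find min in positions 3 to 1353, swap with position 3
  Pass 5: find min in positions 4 to 1353, swap with position 4
  ... (1348 more passes)
Total passes (and swaps) = n - 1 = 1354 - 1 = 1353


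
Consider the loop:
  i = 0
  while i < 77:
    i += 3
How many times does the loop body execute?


Starting at i = 0, each iteration adds 3.
Iterations until i >= 77:
  Iteration 1: i = 0 -> i = 3
  Iteration 2: i = 3 -> i = 6
  Iteration 3: i = 6 -> i = 9
  Iteration 4: i = 9 -> i = 12
  Iteration 5: i = 12 -> i = 15
  Iteration 6: i = 15 -> i = 18
  Iteration 7: i = 18 -> i = 21
  Iteration 8: i = 21 -> i = 24
  ... continuing ...
Total iterations = ceil(77/3) = 26


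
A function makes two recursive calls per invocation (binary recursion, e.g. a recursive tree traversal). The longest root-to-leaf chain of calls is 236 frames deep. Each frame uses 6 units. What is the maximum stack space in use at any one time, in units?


Binary recursion: the two calls run one after the other, so only one root-to-leaf chain of frames is on the stack at a time.
Maximum depth (longest chain) = 236 frames
Each frame = 6 units
Max stack space = 236 * 6 = 1416


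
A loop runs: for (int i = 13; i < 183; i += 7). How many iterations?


Loop starts at i = 13, increments by 7, stops when i >= 183.
Number of iterations = ceil((183 - 13) / 7)
= ceil(170 / 7)
= 25


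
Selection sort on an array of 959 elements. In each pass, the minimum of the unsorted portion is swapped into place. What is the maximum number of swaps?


Selection sort performs one swap per pass:
  Pass 1: find min in positions 0 to 958, swap with position 0
  Pass 2: find min in positions 1 to 958, swap with position 1
  Pass 3: find min in positions 2 to 958, swap with position 2
  Pass 4: find min in positions 3 to 958, swap with position 3
  Pass 5: find min in positions 4 to 958, swap with position 4
  ... (953 more passes)
Total passes (and swaps) = n - 1 = 959 - 1 = 958


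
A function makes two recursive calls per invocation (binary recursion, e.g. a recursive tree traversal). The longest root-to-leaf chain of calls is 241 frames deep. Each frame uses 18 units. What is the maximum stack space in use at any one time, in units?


Binary recursion: the two calls run one after the other, so only one root-to-leaf chain of frames is on the stack at a time.
Maximum depth (longest chain) = 241 frames
Each frame = 18 units
Max stack space = 241 * 18 = 4338


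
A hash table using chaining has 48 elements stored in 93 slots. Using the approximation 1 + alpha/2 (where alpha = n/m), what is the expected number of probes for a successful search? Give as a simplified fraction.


Load factor alpha = n/m = 48/93
Expected probes = 1 + alpha/2 = 1 + 48/(2*93)
= 1 + 48/186
= 186/186 + 48/186
= 234/186
Simplify: 39/31


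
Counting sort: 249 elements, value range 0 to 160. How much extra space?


n = 249 (output array)
k = 161 (count array for 161 distinct values)
Extra space = 249 + 161 = 410


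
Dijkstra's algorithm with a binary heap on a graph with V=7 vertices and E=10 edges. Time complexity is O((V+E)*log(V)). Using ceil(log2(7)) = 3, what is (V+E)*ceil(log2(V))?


Dijkstra with a binary heap: each vertex is extracted once, each edge may relax once.
Each heap operation costs O(log V).
V + E = 7 + 10 = 17
ceil(log2(7)) = 3 (since 2^2 = 4 < 7 <= 8 = 2^3)
Total heap work = (V+E) * ceil(log2(V)) = 17 * 3 = 51


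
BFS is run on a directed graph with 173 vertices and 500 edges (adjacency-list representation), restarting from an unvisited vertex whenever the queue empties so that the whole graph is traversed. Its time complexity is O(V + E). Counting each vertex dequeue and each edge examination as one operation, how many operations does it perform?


A full BFS traversal dequeues each vertex exactly once and examines each directed edge exactly once.
V = 173 (vertex processing cost)
E = 500 (edge examination cost)
Total operations proportional to V + E = 173 + 500 = 673


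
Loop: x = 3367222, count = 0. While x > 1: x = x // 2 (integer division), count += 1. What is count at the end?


The variable x halves each step:
x = 3367222 -> 1683611 -> 841805 -> 420902 -> 210451 -> 105225 -> 52612 -> 26306 -> 13153 -> 6576 -> 3288 -> 1644 -> 822 -> 411 -> 205 -> 102 -> 51 -> 25 -> 12 -> 6 -> 3 -> 1
Number of halvings = floor(log2(3367222)) = 21


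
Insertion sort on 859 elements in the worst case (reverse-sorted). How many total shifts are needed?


In the worst case (reverse-sorted), each element shifts past all previous:
  Element 1: 1 shifts
  Element 2: 2 shifts
  Element 3: 3 shifts
  Element 4: 4 shifts
  Element 5: 5 shifts
  ...
  Element 858: 858 shifts
Total = 1 + 2 + ... + 858
= 859*(859-1)/2 = 368511


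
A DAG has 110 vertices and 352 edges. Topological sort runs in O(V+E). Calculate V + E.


V = 110 (vertex processing)
E = 352 (edge processing)
V + E = 110 + 352 = 462


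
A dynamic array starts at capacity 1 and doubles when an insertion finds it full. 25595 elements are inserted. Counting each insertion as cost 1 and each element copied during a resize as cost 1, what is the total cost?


n = 25595
Insertion costs: 25595
Resizes copy 1, 2, 4, ... up to the largest power of 2 that is <= n-1 = 25594, i.e. 16384.
Copy costs = 1 + 2 + 4 + 8 + 16 + 32 + 64 + 128 + 256 + 512 + 1024 + 2048 + 4096 + 8192 + 16384 = 32767
Total = 25595 + 32767 = 58362


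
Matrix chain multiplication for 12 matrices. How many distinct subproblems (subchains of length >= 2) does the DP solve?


Subproblems are indexed by (i, j) where i < j.
Number of such pairs = n*(n-1)/2
= 12 * 11 / 2
= 66


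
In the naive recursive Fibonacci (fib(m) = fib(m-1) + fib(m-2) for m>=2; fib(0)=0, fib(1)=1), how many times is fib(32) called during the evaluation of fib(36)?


Let N(m) = number of times fib(m) is called while evaluating fib(36).
N(36) = 1 (the initial call).
N(35) = 1 (only fib(36) calls it).
For 1 <= m <= 34: fib(m) is called by fib(m+1) and fib(m+2), so
  N(m) = N(m+1) + N(m+2).
fib(0) is called only by fib(2), so N(0) = N(2).
Walk down from m=36:
  N(36)=1, N(35)=1, N(34)=2, N(33)=3, N(32)=5
N(32) = 5


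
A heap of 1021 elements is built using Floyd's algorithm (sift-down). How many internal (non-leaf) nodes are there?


Leaf nodes occupy roughly half the array.
Sift-down is called for each internal node, starting from the last one.
Internal nodes = floor(n/2) = floor(1021/2) = 510


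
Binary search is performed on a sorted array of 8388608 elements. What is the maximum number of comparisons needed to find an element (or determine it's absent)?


Binary search halves the search space each comparison:
  Step 1: search space = 8388608 -> 4194304
  Step 2: search space = 4194304 -> 2097152
  Step 3: search space = 2097152 -> 1048576
  Step 4: search space = 1048576 -> 524288
  Step 5: search space = 524288 -> 262144
  Step 6: search space = 262144 -> 131072
  Step 7: search space = 131072 -> 65536
  Step 8: search space = 65536 -> 32768
  Step 9: search space = 32768 -> 16384
  Step 10: search space = 16384 -> 8192
  Step 11: search space = 8192 -> 4096
  Step 12: search space = 4096 -> 2048
  Step 13: search space = 2048 -> 1024
  Step 14: search space = 1024 -> 512
  Step 15: search space = 512 -> 256
  Step 16: search space = 256 -> 128
  Step 17: search space = 128 -> 64
  Step 18: search space = 64 -> 32
  Step 19: search space = 32 -> 16
  Step 20: search space = 16 -> 8
  Step 21: search space = 8 -> 4
  Step 22: search space = 4 -> 2
  Step 23: search space = 2 -> 1
  Step 24: search space = 1 (final check)
Maximum comparisons = floor(log2(8388608)) + 1 = 23 + 1 = 24


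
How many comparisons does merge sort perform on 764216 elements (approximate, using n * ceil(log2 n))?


Recursion depth: ceil(log2(764216)) = 20
Each recursion level merges n = 764216 elements
Total = 764216 * 20 = 15284320


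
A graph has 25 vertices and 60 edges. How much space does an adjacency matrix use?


Adjacency matrix: V x V grid of entries
Space = V^2 = 25^2 = 25 * 25 = 625


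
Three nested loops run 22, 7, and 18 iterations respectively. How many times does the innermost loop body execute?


Loop 1 (outermost): 22 iterations
Loop 2 (middle): 7 iterations per outer
Loop 3 (innermost): 18 iterations per middle
Total = 22 * 7 * 18 = 2772


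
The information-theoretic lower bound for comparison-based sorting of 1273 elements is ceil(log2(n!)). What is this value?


A binary decision tree of height h has at most 2^h leaves and needs at least n! of them, so h >= ceil(log2(n!)).
1273! is far too large to multiply out, so use Stirling's series:
  ln(n!) ~ n ln n - n + (1/2) ln(2 pi n) + 1/(12n)  (error below 1/(360 n^3), negligible here)
  ln(1273) = 7.1491316
  n ln n = 1273 * 7.1491316 = 9100.8445
  (1/2) ln(2 pi * 1273) = (1/2) ln(7998.4949) = 4.4935
  1/(12*1273) = 0.0001
  ln(1273!) ~ 9100.8445 - 1273 + 4.4935 + 0.0001 = 7832.3381
Convert to base 2: log2(1273!) = 7832.3381 / ln 2 = 7832.3381 / 0.69314718 = 11299.6753
ceil(11299.6753) = 11300


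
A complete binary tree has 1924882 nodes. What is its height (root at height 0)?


In a complete binary tree, level k holds nodes 2^k .. 2^(k+1)-1 (1-indexed).
Height = floor(log2(n)) = floor(log2(1924882)) = 20
Check: 2^20 = 1048576 <= 1924882 < 2097152 = 2^21


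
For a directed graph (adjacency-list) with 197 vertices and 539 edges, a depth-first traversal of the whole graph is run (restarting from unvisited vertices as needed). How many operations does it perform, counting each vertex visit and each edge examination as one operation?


A full DFS traversal visits each vertex once and examines each edge once.
V = 197
E = 539
Sum = 197 + 539 = 736


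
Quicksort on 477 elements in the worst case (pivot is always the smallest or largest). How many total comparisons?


In the worst case, each partition step picks the worst pivot:
  Partition 1: 476 comparisons (n-1 elements to compare)
  Partition 2: 475 comparisons
  Partition 3: 474 comparisons
  Partition 4: 473 comparisons
  Partition 5: 472 comparisons
  ...
  Last partition: 0 comparisons
Total = (n-1) + (n-2) + ... + 1 + 0 = n*(n-1)/2
= 477*476/2 = 113526


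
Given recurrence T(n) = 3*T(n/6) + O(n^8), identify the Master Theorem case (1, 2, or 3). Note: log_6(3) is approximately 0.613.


Master Theorem parameters: a=3, b=6, c=8
log_b(a) = 0.613
Compare b^c with a: 6^8 = 1679616 > 3, so c > log_b(a).
Comparing c=8 vs log_b(a)=0.613:
8 > 0.613 => Case 3
Result: T(n) = O(n^8)
Master Theorem case = 3


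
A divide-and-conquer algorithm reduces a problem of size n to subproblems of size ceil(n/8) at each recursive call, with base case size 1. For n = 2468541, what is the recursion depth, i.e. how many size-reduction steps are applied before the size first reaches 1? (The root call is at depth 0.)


Each step divides the size by 8 (rounding up); after k steps the size is ceil(n/8^k), which equals 1 exactly when 8^k >= n.
So the depth is the smallest k with 8^k >= 2468541, i.e. ceil(log_8(2468541)).
8^7 = 2097152 < 2468541 <= 16777216 = 8^8
Recursion depth = 8


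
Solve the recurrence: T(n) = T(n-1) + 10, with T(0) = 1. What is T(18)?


Unrolling the recurrence:
T(18) = T(17) + 10
       = T(16) + 10 + 10
       = T(15) + 10*3
       ...
       = T(0) + 10*18
       = 1 + 180 = 181


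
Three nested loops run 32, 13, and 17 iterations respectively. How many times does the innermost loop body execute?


Loop 1 (outermost): 32 iterations
Loop 2 (middle): 13 iterations per outer
Loop 3 (innermost): 17 iterations per middle
Total = 32 * 13 * 17 = 7072


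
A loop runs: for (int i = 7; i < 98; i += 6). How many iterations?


Loop starts at i = 7, increments by 6, stops when i >= 98.
Number of iterations = ceil((98 - 7) / 6)
= ceil(91 / 6)
= 16


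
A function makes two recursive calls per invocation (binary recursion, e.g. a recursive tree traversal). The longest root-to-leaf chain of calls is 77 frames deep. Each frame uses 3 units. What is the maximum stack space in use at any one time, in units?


Binary recursion: the two calls run one after the other, so only one root-to-leaf chain of frames is on the stack at a time.
Maximum depth (longest chain) = 77 frames
Each frame = 3 units
Max stack space = 77 * 3 = 231


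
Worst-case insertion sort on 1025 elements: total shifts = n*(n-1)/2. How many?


Sum of shifts = 1 + 2 + 3 + ... + 1024
= 1025 * 1024 / 2
= 1049600 / 2
= 524800


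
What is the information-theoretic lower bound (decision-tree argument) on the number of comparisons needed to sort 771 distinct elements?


A binary decision tree of height h has at most 2^h leaves and needs at least n! of them, so h >= ceil(log2(n!)).
771! is far too large to multiply out, so use Stirling's series:
  ln(n!) ~ n ln n - n + (1/2) ln(2 pi n) + 1/(12n)  (error below 1/(360 n^3), negligible here)
  ln(771) = 6.6476884
  n ln n = 771 * 6.6476884 = 5125.3678
  (1/2) ln(2 pi * 771) = (1/2) ln(4844.3359) = 4.2428
  1/(12*771) = 0.0001
  ln(771!) ~ 5125.3678 - 771 + 4.2428 + 0.0001 = 4358.6107
Convert to base 2: log2(771!) = 4358.6107 / ln 2 = 4358.6107 / 0.69314718 = 6288.1460
ceil(6288.1460) = 6289


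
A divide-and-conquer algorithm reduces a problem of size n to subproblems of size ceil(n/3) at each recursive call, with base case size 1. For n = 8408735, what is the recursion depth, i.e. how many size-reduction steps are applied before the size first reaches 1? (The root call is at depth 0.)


Each step divides the size by 3 (rounding up); after k steps the size is ceil(n/3^k), which equals 1 exactly when 3^k >= n.
So the depth is the smallest k with 3^k >= 8408735, i.e. ceil(log_3(8408735)).
3^14 = 4782969 < 8408735 <= 14348907 = 3^15
Recursion depth = 15


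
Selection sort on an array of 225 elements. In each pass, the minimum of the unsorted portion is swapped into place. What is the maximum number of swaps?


Selection sort performs one swap per pass:
  Pass 1: find min in positions 0 to 224, swap with position 0
  Pass 2: find min in positions 1 to 224, swap with position 1
  Pass 3: find min in positions 2 to 224, swap with position 2
  Pass 4: find min in positions 3 to 224, swap with position 3
  Pass 5: find min in positions 4 to 224, swap with position 4
  ... (219 more passes)
Total passes (and swaps) = n - 1 = 225 - 1 = 224


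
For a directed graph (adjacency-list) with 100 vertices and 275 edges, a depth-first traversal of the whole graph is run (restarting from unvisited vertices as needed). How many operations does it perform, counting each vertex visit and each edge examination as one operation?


A full DFS traversal visits each vertex once and examines each edge once.
V = 100
E = 275
Sum = 100 + 275 = 375


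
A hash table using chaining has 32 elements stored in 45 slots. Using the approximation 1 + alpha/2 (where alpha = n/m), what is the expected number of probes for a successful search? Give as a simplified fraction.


Load factor alpha = n/m = 32/45
Expected probes = 1 + alpha/2 = 1 + 32/(2*45)
= 1 + 32/90
= 90/90 + 32/90
= 122/90
Simplify: 61/45


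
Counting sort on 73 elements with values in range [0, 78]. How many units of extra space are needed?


Output array size: 73 (to store sorted result)
Count array size: 79 (one slot per possible value, range 0 to 78)
Total extra space = 73 + 79 = 152


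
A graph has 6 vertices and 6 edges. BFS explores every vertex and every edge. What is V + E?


A full BFS traversal dequeues each vertex once and examines each edge once.
Vertex visits: 6
Edge visits: 6
V + E = 6 + 6 = 12


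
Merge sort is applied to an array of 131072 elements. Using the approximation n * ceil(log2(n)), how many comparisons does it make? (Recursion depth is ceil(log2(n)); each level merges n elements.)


Merge sort divides the array into halves recursively.
Number of levels = ceil(log2(131072)) = 17
At each level, approximately n = 131072 comparisons are needed for merging.
Total comparisons ~ n * ceil(log2(n)) = 131072 * 17 = 2228224


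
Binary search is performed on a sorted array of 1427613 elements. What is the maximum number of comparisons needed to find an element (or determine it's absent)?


Binary search halves the search space each comparison:
  Step 1: search space = 1427613 -> 713806
  Step 2: search space = 713806 -> 356903
  Step 3: search space = 356903 -> 178451
  Step 4: search space = 178451 -> 89225
  Step 5: search space = 89225 -> 44612
  Step 6: search space = 44612 -> 22306
  Step 7: search space = 22306 -> 11153
  Step 8: search space = 11153 -> 5576
  Step 9: search space = 5576 -> 2788
  Step 10: search space = 2788 -> 1394
  Step 11: search space = 1394 -> 697
  Step 12: search space = 697 -> 348
  Step 13: search space = 348 -> 174
  Step 14: search space = 174 -> 87
  Step 15: search space = 87 -> 43
  Step 16: search space = 43 -> 21
  Step 17: search space = 21 -> 10
  Step 18: search space = 10 -> 5
  Step 19: search space = 5 -> 2
  Step 20: search space = 2 -> 1
  Step 21: search space = 1 (final check)
Maximum comparisons = floor(log2(1427613)) + 1 = 20 + 1 = 21


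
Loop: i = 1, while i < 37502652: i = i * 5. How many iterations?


i multiplies by 5 each step:
i = 1 -> 5 -> 25 -> 125 -> 625 -> 3125 -> 15625 -> 78125 -> 390625 -> 1953125 -> 9765625 -> 48828125 (stop)
Iterations = ceil(log_5(37502652)) = 11


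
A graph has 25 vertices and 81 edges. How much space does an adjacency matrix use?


Adjacency matrix: V x V grid of entries
Space = V^2 = 25^2 = 25 * 25 = 625


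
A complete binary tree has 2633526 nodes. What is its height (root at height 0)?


In a complete binary tree, level k holds nodes 2^k .. 2^(k+1)-1 (1-indexed).
Height = floor(log2(n)) = floor(log2(2633526)) = 21
Check: 2^21 = 2097152 <= 2633526 < 4194304 = 2^22


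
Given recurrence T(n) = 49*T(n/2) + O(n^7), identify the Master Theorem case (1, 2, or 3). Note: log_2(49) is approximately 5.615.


Master Theorem parameters: a=49, b=2, c=7
log_b(a) = 5.615
Compare b^c with a: 2^7 = 128 > 49, so c > log_b(a).
Comparing c=7 vs log_b(a)=5.615:
7 > 5.615 => Case 3
Result: T(n) = O(n^7)
Master Theorem case = 3


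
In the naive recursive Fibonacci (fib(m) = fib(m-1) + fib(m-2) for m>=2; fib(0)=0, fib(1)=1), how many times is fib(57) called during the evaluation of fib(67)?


Let N(m) = number of times fib(m) is called while evaluating fib(67).
N(67) = 1 (the initial call).
N(66) = 1 (only fib(67) calls it).
For 1 <= m <= 65: fib(m) is called by fib(m+1) and fib(m+2), so
  N(m) = N(m+1) + N(m+2).
fib(0) is called only by fib(2), so N(0) = N(2).
Walk down from m=67:
  N(67)=1, N(66)=1, N(65)=2, N(64)=3, N(63)=5, N(62)=8, N(61)=13, N(60)=21, N(59)=34, N(58)=55, N(57)=89
N(57) = 89


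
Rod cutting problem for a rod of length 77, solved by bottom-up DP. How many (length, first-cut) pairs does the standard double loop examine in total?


For each subproblem length i = 1..77, the inner loop considers i possible first cuts.
Total = 1 + 2 + ... + 77
= 77*(77+1)/2
= 77*78/2 = 3003


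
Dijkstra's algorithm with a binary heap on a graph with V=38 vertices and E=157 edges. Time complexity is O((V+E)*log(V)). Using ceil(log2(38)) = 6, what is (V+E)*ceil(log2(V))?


Dijkstra with a binary heap: each vertex is extracted once, each edge may relax once.
Each heap operation costs O(log V).
V + E = 38 + 157 = 195
ceil(log2(38)) = 6 (since 2^5 = 32 < 38 <= 64 = 2^6)
Total heap work = (V+E) * ceil(log2(V)) = 195 * 6 = 1170


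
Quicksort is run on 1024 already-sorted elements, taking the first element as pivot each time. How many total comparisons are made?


Sum of comparisons per partition:
1023 + 1022 + ... + 1 + 0
= 1024 * (1024 - 1) / 2
= 1024 * 1023 / 2
= 523776


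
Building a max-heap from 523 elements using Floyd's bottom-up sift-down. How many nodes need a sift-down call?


In a heap of 523 elements (0-indexed array):
  Last element index: 522
  Parent of last element: floor((522 - 1) / 2) = 260
  Internal nodes: indices 0 to 260
  Count = floor(523/2) = 261


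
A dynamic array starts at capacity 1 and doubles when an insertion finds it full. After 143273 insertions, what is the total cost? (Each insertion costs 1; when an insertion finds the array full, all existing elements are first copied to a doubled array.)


Insertion cost: 143273 (one per element)
Resizes occur just before inserting elements 2, 3, 5, 9, ...
Elements copied at each resize: 1 + 2 + 4 + 8 + 16 + 32 + 64 + 128 + 256 + 512 + 1024 + 2048 + 4096 + 8192 + 16384 + 32768 + 65536 + 131072
Sum of copies = 262143 (geometric series: 2^k - 1)
Total = 143273 + 262143 = 405416


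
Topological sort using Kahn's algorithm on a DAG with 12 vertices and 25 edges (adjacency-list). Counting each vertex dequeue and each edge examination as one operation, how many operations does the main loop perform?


Kahn's algorithm:
  1. Compute in-degrees: O(V + E)
  2. Process queue: each vertex dequeued once (O(V))
     each edge examined once (O(E))
Total = V + E = 12 + 25 = 37


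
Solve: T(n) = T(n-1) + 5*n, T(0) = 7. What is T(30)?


Expanding the recurrence:
T(30) = T(29) + 5*30
       = T(28) + 5*29 + 5*30
       ...
       = T(0) + 5*(1 + 2 + ... + 30)
       = 7 + 5 * 30*31/2
       = 7 + 5 * 465
       = 7 + 2325 = 2332


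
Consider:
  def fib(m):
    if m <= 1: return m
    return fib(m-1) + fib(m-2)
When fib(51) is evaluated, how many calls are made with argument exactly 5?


Let N(m) = number of times fib(m) is called while evaluating fib(51).
N(51) = 1 (the initial call).
N(50) = 1 (only fib(51) calls it).
For 1 <= m <= 49: fib(m) is called by fib(m+1) and fib(m+2), so
  N(m) = N(m+1) + N(m+2).
fib(0) is called only by fib(2), so N(0) = N(2).
Walk down from m=51:
  N(51)=1, N(50)=1, N(49)=2, N(48)=3, N(47)=5, N(46)=8, N(45)=13, N(44)=21, N(43)=34, N(42)=55, N(41)=89, N(40)=144, N(39)=233, N(38)=377, N(37)=610, N(36)=987, N(35)=1597, N(34)=2584, N(33)=4181, N(32)=6765, N(31)=10946, N(30)=17711, N(29)=28657, N(28)=46368, N(27)=75025, N(26)=121393, N(25)=196418, N(24)=317811, N(23)=514229, N(22)=832040, N(21)=1346269, N(20)=2178309, N(19)=3524578, N(18)=5702887, N(17)=9227465, N(16)=14930352, N(15)=24157817, N(14)=39088169, N(13)=63245986, N(12)=102334155, N(11)=165580141, N(10)=267914296, N(9)=433494437, N(8)=701408733, N(7)=1134903170, N(6)=1836311903, N(5)=2971215073
N(5) = 2971215073
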